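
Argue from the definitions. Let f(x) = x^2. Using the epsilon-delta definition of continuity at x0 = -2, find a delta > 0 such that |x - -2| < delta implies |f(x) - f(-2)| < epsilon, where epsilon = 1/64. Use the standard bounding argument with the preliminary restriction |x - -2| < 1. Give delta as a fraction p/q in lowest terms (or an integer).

Factor: |x^2 - (-2)^2| = |x - -2| * |x + -2|.
Impose |x - -2| < 1 first. Then |x + -2| = |(x - -2) + 2*(-2)| <= |x - -2| + 2*|-2| < 1 + 4 = 5.
So |x^2 - (-2)^2| < delta * 5.
We need delta * 5 <= 1/64, i.e. delta <= 1/64/5 = 1/320.
Since 1/320 < 1, this is tighter than 1; take delta = 1/320.
So delta = 1/320 works.

1/320


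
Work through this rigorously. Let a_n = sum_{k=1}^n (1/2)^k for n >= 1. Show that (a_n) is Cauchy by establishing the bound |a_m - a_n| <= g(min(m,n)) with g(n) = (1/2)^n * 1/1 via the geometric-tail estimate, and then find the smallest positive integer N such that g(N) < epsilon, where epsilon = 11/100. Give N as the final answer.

For m > n >= 1: |a_m - a_n| = sum_{k=n+1}^m (1/2)^k < sum_{k=n+1}^infinity (1/2)^k = (1/2)^(n+1) / (1 - 1/2) = (1/2)^n * (1/2) * (2/1) = (1/2)^n * 1/1.
So g(n) = (1/2)^n / 1. Since g(n) -> 0, (a_n) is Cauchy.
Now solve g(N) < 11/100: (1/2)^N / 1 < 11/100 <=> 2^N > 1 / (1 * 11/100) = 100/11.
Check powers of 2: 2^3 = 8 <= 100/11, 2^4 = 16 > 100/11.
So the smallest such N is 4. Check: g(4) = 1/(1 * 16) = 1/16 < 11/100.

4


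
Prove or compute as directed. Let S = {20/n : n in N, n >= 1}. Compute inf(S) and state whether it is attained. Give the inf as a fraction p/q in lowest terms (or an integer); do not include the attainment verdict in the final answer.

Analysis:
- Values: 20, 10, 20/3, 5, ... strictly decreasing.
- The maximum is 20 (n=1); sup = 20 (attained).
- The set is bounded below by 0; 20/n -> 0 so 0 is the greatest lower bound.
- 0 is not in the set, so inf = 0 is not attained.
Conclusion: inf(S) = 0, not attained in S.

0


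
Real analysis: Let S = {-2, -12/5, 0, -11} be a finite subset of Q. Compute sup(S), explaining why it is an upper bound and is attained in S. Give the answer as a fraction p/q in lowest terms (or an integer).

S is finite, so sup(S) = max(S).
Sorted decreasing:
0, -2, -12/5, -11
The extremum is 0.
For every x in S, x <= 0. And 0 is in S, so it is attained.
Therefore sup(S) = 0.

0


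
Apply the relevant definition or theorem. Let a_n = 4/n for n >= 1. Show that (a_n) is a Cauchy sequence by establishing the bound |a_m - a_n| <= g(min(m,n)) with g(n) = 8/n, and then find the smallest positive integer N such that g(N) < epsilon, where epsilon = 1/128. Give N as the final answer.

For any m, n >= 1, by the triangle inequality:
|a_m - a_n| = |4/m - 4/n| <= 4*1/m + 4*1/n <= 8/min(m,n).
So g(n) = 8/n bounds the Cauchy difference. Since g(n) -> 0, (a_n) is Cauchy.
Now solve g(N) < 1/128: 8/N < 1/128 <=> N > 8 / (1/128) = 1024.
The smallest integer strictly greater than 1024 is N = 1025.
Check: g(1025) = 8/1025 = 8/1025 < 1/128; g(1024) = 1/128 >= 1/128. So N = 1025.

1025


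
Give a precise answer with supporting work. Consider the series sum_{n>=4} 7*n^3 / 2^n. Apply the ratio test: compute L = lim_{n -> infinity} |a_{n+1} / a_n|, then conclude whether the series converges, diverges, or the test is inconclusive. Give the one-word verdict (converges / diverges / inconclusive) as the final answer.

Let a_n denote the general term. Form the ratio a_{n+1}/a_n and simplify:
a_{n+1}/a_n = (n + 1)^3/(2*n^3)
Take the limit as n -> infinity: L = 1/2.
Since L = 1/2 < 1, the ratio test implies the series converges.

converges


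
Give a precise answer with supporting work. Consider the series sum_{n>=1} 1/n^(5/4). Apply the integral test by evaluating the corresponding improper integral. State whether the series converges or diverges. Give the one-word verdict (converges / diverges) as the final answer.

Let f(x) = x^(-5/4). Then f is positive, continuous, and decreasing on [1, infinity), so the integral test applies.
Compute the improper integral int_{1}^infinity f(x) dx:
  antiderivative F(x) = -4/x^(1/4).
  As x -> infinity, F(x) -> 0 (since p = 5/4 > 1).
  So int = F(infinity) - F(1) = 0 - (-4) = 4.
  Finite, so by the integral test, the series converges.

converges


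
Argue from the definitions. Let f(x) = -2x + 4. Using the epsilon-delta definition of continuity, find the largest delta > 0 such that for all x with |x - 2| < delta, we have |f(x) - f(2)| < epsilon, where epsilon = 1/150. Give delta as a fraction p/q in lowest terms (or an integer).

We compute f(2) = -2*(2) + 4 = 0.
|f(x) - f(2)| = |-2x + 4 - (0)| = |-2(x - 2)| = 2|x - 2|.
We need 2|x - 2| < 1/150, i.e. |x - 2| < 1/150 / 2 = 1/300.
So any delta <= 1/300 works. Conversely, if delta > 1/300, then x = 2 + 1/300 satisfies |x - 2| = 1/300 < delta but |f(x) - f(2)| = 2 * 1/300 = 1/150, which is not < 1/150; so no larger delta works.
Hence the largest such delta is 1/300.

1/300


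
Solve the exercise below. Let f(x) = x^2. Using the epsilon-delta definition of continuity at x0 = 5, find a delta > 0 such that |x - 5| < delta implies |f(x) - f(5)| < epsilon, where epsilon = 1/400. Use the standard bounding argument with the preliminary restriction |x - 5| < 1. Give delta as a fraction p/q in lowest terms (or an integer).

Factor: |x^2 - (5)^2| = |x - 5| * |x + 5|.
Impose |x - 5| < 1 first. Then |x + 5| = |(x - 5) + 2*(5)| <= |x - 5| + 2*|5| < 1 + 10 = 11.
So |x^2 - (5)^2| < delta * 11.
We need delta * 11 <= 1/400, i.e. delta <= 1/400/11 = 1/4400.
Since 1/4400 < 1, this is tighter than 1; take delta = 1/4400.
So delta = 1/4400 works.

1/4400


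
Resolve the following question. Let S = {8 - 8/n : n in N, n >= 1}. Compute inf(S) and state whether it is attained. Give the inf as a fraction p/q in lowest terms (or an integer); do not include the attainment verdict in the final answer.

Analysis:
- Values: 0, 4, 16/3, 6, ... strictly increasing.
- Minimum is 0 (n=1); inf = 0 (attained).
- 8 - 8/n -> 8 from below; sup = 8, not attained.
Conclusion: inf(S) = 0, attained in S.

0


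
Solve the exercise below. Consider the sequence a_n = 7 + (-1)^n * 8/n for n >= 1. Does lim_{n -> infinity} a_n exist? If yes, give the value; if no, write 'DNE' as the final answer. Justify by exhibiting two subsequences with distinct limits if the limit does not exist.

Examine the behaviour of a_n along subsequences.
Even-n subsequence a_{2k} = 7 + 8/(2k) -> 7. Odd-n subsequence a_{2k+1} = 7 - 8/(2k+1) -> 7. Both tend to 7, which suggests the limit is 7; verify directly.
|a_n - 7| = |(-1)^n * 8/n| = 8/n for every n >= 1.
Given epsilon > 0, choose a positive integer N > 8/epsilon. Then for all n >= N, |a_n - 7| = 8/n <= 8/N < epsilon.
So by the definition of the limit, lim a_n exists and equals 7.

7


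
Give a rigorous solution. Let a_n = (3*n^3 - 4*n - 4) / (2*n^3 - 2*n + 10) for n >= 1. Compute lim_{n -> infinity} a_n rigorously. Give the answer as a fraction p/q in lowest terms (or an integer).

Divide numerator and denominator by n^3, the highest power:
numerator / n^3 = 3 - 4/n^2 - 4/n^3
denominator / n^3 = 2 - 2/n^2 + 10/n^3
As n -> infinity, all terms of the form c/n^k (k >= 1) tend to 0.
So numerator / n^3 -> 3 and denominator / n^3 -> 2.
Therefore lim a_n = 3/2.

3/2


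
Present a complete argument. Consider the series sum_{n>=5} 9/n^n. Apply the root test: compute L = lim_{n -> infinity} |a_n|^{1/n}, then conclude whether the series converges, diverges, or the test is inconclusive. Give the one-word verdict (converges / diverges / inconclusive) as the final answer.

Let a_n denote the general term. Form |a_n|^(1/n) and simplify:
|a_n|^(1/n) = 3^(2/n)/n
Take the limit as n -> infinity: L = 0.
Since L = 0 < 1, the root test implies convergence.

converges


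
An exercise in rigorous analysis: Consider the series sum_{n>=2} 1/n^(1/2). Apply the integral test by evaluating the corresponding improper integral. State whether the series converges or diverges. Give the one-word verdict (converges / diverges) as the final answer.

Let f(x) = 1/sqrt(x). Then f is positive, continuous, and decreasing on [2, infinity), so the integral test applies.
Compute the improper integral int_{2}^infinity f(x) dx:
  antiderivative F(x) = 2*sqrt(x).
  As x -> infinity, F(x) -> infinity (since p = 1/2 < 1).
  So the integral diverges. By the integral test, the series diverges.

diverges


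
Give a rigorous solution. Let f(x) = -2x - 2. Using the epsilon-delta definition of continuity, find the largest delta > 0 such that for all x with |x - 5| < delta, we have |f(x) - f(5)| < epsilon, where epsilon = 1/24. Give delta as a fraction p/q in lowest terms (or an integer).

We compute f(5) = -2*(5) - 2 = -12.
|f(x) - f(5)| = |-2x - 2 - (-12)| = |-2(x - 5)| = 2|x - 5|.
We need 2|x - 5| < 1/24, i.e. |x - 5| < 1/24 / 2 = 1/48.
So any delta <= 1/48 works. Conversely, if delta > 1/48, then x = 5 + 1/48 satisfies |x - 5| = 1/48 < delta but |f(x) - f(5)| = 2 * 1/48 = 1/24, which is not < 1/24; so no larger delta works.
Hence the largest such delta is 1/48.

1/48


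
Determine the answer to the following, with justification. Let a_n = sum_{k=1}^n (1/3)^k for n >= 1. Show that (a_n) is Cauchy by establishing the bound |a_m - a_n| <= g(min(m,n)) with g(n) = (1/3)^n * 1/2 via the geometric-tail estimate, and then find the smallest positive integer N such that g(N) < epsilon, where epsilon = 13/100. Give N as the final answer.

For m > n >= 1: |a_m - a_n| = sum_{k=n+1}^m (1/3)^k < sum_{k=n+1}^infinity (1/3)^k = (1/3)^(n+1) / (1 - 1/3) = (1/3)^n * (1/3) * (3/2) = (1/3)^n * 1/2.
So g(n) = (1/3)^n / 2. Since g(n) -> 0, (a_n) is Cauchy.
Now solve g(N) < 13/100: (1/3)^N / 2 < 13/100 <=> 3^N > 1 / (2 * 13/100) = 50/13.
Check powers of 3: 3^1 = 3 <= 50/13, 3^2 = 9 > 50/13.
So the smallest such N is 2. Check: g(2) = 1/(2 * 9) = 1/18 < 13/100.

2


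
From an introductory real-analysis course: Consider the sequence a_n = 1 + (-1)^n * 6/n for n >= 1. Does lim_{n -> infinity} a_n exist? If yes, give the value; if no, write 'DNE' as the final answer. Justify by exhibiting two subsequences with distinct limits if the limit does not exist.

Examine the behaviour of a_n along subsequences.
Even-n subsequence a_{2k} = 1 + 6/(2k) -> 1. Odd-n subsequence a_{2k+1} = 1 - 6/(2k+1) -> 1. Both tend to 1, which suggests the limit is 1; verify directly.
|a_n - 1| = |(-1)^n * 6/n| = 6/n for every n >= 1.
Given epsilon > 0, choose a positive integer N > 6/epsilon. Then for all n >= N, |a_n - 1| = 6/n <= 6/N < epsilon.
So by the definition of the limit, lim a_n exists and equals 1.

1


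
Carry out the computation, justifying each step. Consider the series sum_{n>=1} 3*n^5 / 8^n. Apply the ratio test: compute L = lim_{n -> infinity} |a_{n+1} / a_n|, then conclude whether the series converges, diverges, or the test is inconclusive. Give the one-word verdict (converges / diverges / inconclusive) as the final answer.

Let a_n denote the general term. Form the ratio a_{n+1}/a_n and simplify:
a_{n+1}/a_n = (n + 1)^5/(8*n^5)
Take the limit as n -> infinity: L = 1/8.
Since L = 1/8 < 1, the ratio test implies the series converges.

converges


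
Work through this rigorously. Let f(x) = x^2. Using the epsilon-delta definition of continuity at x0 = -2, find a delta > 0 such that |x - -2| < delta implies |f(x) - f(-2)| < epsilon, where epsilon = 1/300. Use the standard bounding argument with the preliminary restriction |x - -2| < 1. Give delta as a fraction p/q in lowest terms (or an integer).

Factor: |x^2 - (-2)^2| = |x - -2| * |x + -2|.
Impose |x - -2| < 1 first. Then |x + -2| = |(x - -2) + 2*(-2)| <= |x - -2| + 2*|-2| < 1 + 4 = 5.
So |x^2 - (-2)^2| < delta * 5.
We need delta * 5 <= 1/300, i.e. delta <= 1/300/5 = 1/1500.
Since 1/1500 < 1, this is tighter than 1; take delta = 1/1500.
So delta = 1/1500 works.

1/1500


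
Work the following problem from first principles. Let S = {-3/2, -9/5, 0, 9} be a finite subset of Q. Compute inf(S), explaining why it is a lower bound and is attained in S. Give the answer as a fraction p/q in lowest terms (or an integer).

S is finite, so inf(S) = min(S).
Sorted increasing:
-9/5, -3/2, 0, 9
The extremum is -9/5.
For every x in S, x >= -9/5. And -9/5 is in S, so it is attained.
Therefore inf(S) = -9/5.

-9/5


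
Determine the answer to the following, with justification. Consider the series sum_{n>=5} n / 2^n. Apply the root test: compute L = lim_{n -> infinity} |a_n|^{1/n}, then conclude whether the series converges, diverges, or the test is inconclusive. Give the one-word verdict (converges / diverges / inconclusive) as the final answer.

Let a_n denote the general term. Form |a_n|^(1/n) and simplify:
|a_n|^(1/n) = n^(1/n)/2
Take the limit as n -> infinity: L = 1/2.
Since L = 1/2 < 1, the root test implies convergence.

converges


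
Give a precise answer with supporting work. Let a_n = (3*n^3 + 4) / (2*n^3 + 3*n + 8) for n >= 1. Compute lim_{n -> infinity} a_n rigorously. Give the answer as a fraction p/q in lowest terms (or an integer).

Divide numerator and denominator by n^3, the highest power:
numerator / n^3 = 3 + 4/n^3
denominator / n^3 = 2 + 3/n^2 + 8/n^3
As n -> infinity, all terms of the form c/n^k (k >= 1) tend to 0.
So numerator / n^3 -> 3 and denominator / n^3 -> 2.
Therefore lim a_n = 3/2.

3/2


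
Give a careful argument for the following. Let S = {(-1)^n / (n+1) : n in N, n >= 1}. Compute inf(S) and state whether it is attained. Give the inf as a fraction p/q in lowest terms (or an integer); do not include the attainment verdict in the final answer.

Analysis:
- Values: -1/2, 1/3, -1/4, 1/5, -1/6, ...
- Positive terms (even n): 1/(2+1), 1/(4+1), ... decreasing -> max = 1/3 (n=2).
- Negative terms (odd n): -1/(1+1), -1/(3+1), ... increasing -> min = -1/2 (n=1).
- So sup = 1/3 (attained at n=2); inf = -1/2 (attained at n=1).
Conclusion: inf(S) = -1/2, attained in S.

-1/2


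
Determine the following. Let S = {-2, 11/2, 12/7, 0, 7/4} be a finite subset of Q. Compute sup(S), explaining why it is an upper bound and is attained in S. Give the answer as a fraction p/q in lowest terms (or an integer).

S is finite, so sup(S) = max(S).
Sorted decreasing:
11/2, 7/4, 12/7, 0, -2
The extremum is 11/2.
For every x in S, x <= 11/2. And 11/2 is in S, so it is attained.
Therefore sup(S) = 11/2.

11/2


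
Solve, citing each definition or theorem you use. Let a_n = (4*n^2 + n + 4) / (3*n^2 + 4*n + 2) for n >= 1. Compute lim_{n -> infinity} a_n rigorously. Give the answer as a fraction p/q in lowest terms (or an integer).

Divide numerator and denominator by n^2, the highest power:
numerator / n^2 = 4 + 1/n + 4/n^2
denominator / n^2 = 3 + 4/n + 2/n^2
As n -> infinity, all terms of the form c/n^k (k >= 1) tend to 0.
So numerator / n^2 -> 4 and denominator / n^2 -> 3.
Therefore lim a_n = 4/3.

4/3


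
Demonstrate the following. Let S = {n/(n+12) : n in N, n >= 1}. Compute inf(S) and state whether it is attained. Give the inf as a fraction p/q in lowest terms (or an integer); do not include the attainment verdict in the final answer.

Analysis:
- Values: 1/13, 1/7, 1/5, 1/4, ... strictly increasing.
- Minimum is 1/13 (n=1); inf = 1/13 (attained).
- n/(n+12) = 1 - 12/(n+12) -> 1 from below as n -> infinity, and never equals 1.
- So sup = 1 (not attained).
Conclusion: inf(S) = 1/13, attained in S.

1/13


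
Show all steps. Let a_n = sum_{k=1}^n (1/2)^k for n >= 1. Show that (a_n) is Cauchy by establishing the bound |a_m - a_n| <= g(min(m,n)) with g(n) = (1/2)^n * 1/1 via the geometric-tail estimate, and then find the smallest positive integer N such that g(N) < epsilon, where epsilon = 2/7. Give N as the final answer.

For m > n >= 1: |a_m - a_n| = sum_{k=n+1}^m (1/2)^k < sum_{k=n+1}^infinity (1/2)^k = (1/2)^(n+1) / (1 - 1/2) = (1/2)^n * (1/2) * (2/1) = (1/2)^n * 1/1.
So g(n) = (1/2)^n / 1. Since g(n) -> 0, (a_n) is Cauchy.
Now solve g(N) < 2/7: (1/2)^N / 1 < 2/7 <=> 2^N > 1 / (1 * 2/7) = 7/2.
Check powers of 2: 2^1 = 2 <= 7/2, 2^2 = 4 > 7/2.
So the smallest such N is 2. Check: g(2) = 1/(1 * 4) = 1/4 < 2/7.

2


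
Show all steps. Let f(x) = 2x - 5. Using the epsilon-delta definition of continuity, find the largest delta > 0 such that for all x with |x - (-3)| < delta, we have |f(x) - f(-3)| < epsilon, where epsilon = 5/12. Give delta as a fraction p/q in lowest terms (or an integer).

We compute f(-3) = 2*(-3) - 5 = -11.
|f(x) - f(-3)| = |2x - 5 - (-11)| = |2(x - (-3))| = 2|x - (-3)|.
We need 2|x - (-3)| < 5/12, i.e. |x - (-3)| < 5/12 / 2 = 5/24.
So any delta <= 5/24 works. Conversely, if delta > 5/24, then x = -3 + 5/24 satisfies |x - (-3)| = 5/24 < delta but |f(x) - f(-3)| = 2 * 5/24 = 5/12, which is not < 5/12; so no larger delta works.
Hence the largest such delta is 5/24.

5/24


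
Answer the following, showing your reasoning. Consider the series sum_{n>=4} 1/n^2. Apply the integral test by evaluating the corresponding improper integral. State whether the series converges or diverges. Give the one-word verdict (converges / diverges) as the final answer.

Let f(x) = x^(-2). Then f is positive, continuous, and decreasing on [4, infinity), so the integral test applies.
Compute the improper integral int_{4}^infinity f(x) dx:
  antiderivative F(x) = -1/x.
  As x -> infinity, F(x) -> 0 (since p = 2 > 1).
  So int = F(infinity) - F(4) = 0 - (-1/4) = 1/4.
  Finite, so by the integral test, the series converges.

converges


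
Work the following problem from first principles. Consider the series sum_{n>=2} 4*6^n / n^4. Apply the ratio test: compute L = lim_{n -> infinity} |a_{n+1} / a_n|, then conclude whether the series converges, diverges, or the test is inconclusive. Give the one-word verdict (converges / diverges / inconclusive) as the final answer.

Let a_n denote the general term. Form the ratio a_{n+1}/a_n and simplify:
a_{n+1}/a_n = 6*n^4/(n + 1)^4
Take the limit as n -> infinity: L = 6.
Since L = 6 > 1 (or L = infinity), the ratio test implies the series diverges.

diverges


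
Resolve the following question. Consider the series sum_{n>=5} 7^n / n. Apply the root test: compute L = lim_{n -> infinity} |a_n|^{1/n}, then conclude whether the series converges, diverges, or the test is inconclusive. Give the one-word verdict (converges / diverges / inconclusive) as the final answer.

Let a_n denote the general term. Form |a_n|^(1/n) and simplify:
|a_n|^(1/n) = 7/n^(1/n)
Take the limit as n -> infinity: L = 7.
Since L = 7 > 1, the root test implies divergence.

diverges


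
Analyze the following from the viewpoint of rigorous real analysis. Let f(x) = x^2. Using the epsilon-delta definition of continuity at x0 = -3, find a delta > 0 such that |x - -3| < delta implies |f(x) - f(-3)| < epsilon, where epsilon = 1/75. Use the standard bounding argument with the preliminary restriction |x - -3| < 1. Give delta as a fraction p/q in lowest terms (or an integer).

Factor: |x^2 - (-3)^2| = |x - -3| * |x + -3|.
Impose |x - -3| < 1 first. Then |x + -3| = |(x - -3) + 2*(-3)| <= |x - -3| + 2*|-3| < 1 + 6 = 7.
So |x^2 - (-3)^2| < delta * 7.
We need delta * 7 <= 1/75, i.e. delta <= 1/75/7 = 1/525.
Since 1/525 < 1, this is tighter than 1; take delta = 1/525.
So delta = 1/525 works.

1/525


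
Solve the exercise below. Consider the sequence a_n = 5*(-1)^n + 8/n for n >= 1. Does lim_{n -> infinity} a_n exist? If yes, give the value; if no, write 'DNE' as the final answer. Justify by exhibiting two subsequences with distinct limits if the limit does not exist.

Examine the behaviour of a_n along subsequences.
a_{2k} = 5 + 8/(2k) -> 5. a_{2k+1} = -5 + 8/(2k+1) -> -5.
Since these two subsequential limits are 5 and -5, distinct, the full sequence cannot converge (a convergent sequence has all subsequences tending to the same limit). So lim a_n does not exist.

DNE


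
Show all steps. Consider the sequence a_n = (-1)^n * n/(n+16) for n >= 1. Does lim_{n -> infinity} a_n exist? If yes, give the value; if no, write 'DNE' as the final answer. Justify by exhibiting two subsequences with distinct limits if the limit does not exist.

Examine the behaviour of a_n along subsequences.
a_{2k} = 2k/(2k+16) -> 1. a_{2k+1} = -(2k+1)/(2k+17) -> -1.
Since these two subsequential limits are 1 and -1, distinct, the full sequence cannot converge (a convergent sequence has all subsequences tending to the same limit). So lim a_n does not exist.

DNE


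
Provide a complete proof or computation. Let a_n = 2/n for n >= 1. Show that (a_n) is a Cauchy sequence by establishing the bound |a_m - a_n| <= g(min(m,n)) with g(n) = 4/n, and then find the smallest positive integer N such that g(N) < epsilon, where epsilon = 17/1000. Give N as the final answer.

For any m, n >= 1, by the triangle inequality:
|a_m - a_n| = |2/m - 2/n| <= 2*1/m + 2*1/n <= 4/min(m,n).
So g(n) = 4/n bounds the Cauchy difference. Since g(n) -> 0, (a_n) is Cauchy.
Now solve g(N) < 17/1000: 4/N < 17/1000 <=> N > 4 / (17/1000) = 4000/17.
The smallest integer strictly greater than 4000/17 is N = 236.
Check: g(236) = 4/236 = 1/59 < 17/1000; g(235) = 4/235 >= 17/1000. So N = 236.

236


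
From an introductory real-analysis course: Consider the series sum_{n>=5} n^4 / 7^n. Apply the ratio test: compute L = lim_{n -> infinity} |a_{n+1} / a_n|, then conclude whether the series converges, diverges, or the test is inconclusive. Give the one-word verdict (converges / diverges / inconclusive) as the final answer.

Let a_n denote the general term. Form the ratio a_{n+1}/a_n and simplify:
a_{n+1}/a_n = (n + 1)^4/(7*n^4)
Take the limit as n -> infinity: L = 1/7.
Since L = 1/7 < 1, the ratio test implies the series converges.

converges


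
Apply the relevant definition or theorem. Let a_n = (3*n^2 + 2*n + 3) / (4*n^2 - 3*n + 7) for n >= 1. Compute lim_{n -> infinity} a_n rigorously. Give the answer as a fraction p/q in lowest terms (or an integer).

Divide numerator and denominator by n^2, the highest power:
numerator / n^2 = 3 + 2/n + 3/n^2
denominator / n^2 = 4 - 3/n + 7/n^2
As n -> infinity, all terms of the form c/n^k (k >= 1) tend to 0.
So numerator / n^2 -> 3 and denominator / n^2 -> 4.
Therefore lim a_n = 3/4.

3/4


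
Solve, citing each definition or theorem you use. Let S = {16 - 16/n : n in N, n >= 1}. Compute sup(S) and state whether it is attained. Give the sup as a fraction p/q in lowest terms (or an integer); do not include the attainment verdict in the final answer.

Analysis:
- Values: 0, 8, 32/3, 12, ... strictly increasing.
- Minimum is 0 (n=1); inf = 0 (attained).
- 16 - 16/n -> 16 from below; sup = 16, not attained.
Conclusion: sup(S) = 16, not attained in S.

16


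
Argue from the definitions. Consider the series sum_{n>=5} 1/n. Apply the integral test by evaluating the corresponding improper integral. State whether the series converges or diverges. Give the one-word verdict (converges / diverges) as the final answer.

Let f(x) = 1/x. Then f is positive, continuous, and decreasing on [5, infinity), so the integral test applies.
Compute the improper integral int_{5}^infinity f(x) dx:
  antiderivative F(x) = log(x).
  As x -> infinity, log(x) -> infinity.
  So int = infinity - log(5) = infinity. By the integral test, the series diverges.

diverges


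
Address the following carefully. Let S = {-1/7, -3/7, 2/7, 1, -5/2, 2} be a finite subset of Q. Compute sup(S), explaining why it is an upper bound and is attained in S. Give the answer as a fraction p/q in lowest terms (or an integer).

S is finite, so sup(S) = max(S).
Sorted decreasing:
2, 1, 2/7, -1/7, -3/7, -5/2
The extremum is 2.
For every x in S, x <= 2. And 2 is in S, so it is attained.
Therefore sup(S) = 2.

2


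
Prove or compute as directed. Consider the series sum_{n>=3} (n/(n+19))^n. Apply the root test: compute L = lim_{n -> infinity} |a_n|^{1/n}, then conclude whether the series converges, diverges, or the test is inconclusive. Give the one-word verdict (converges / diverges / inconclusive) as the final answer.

Let a_n denote the general term. Form |a_n|^(1/n) and simplify:
|a_n|^(1/n) = n/(n + 19)
Take the limit as n -> infinity: L = 1.
Since L = 1, the root test is inconclusive. (In fact a_n = (n/(n+19))^n -> e^(-19) != 0, so the nth-term test shows divergence; but the root test itself gives no conclusion.)

inconclusive


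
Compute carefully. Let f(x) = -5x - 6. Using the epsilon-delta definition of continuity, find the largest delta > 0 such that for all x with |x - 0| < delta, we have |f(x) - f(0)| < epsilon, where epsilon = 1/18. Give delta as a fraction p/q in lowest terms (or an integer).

We compute f(0) = -5*(0) - 6 = -6.
|f(x) - f(0)| = |-5x - 6 - (-6)| = |-5(x - 0)| = 5|x - 0|.
We need 5|x - 0| < 1/18, i.e. |x - 0| < 1/18 / 5 = 1/90.
So any delta <= 1/90 works. Conversely, if delta > 1/90, then x = 0 + 1/90 satisfies |x - 0| = 1/90 < delta but |f(x) - f(0)| = 5 * 1/90 = 1/18, which is not < 1/18; so no larger delta works.
Hence the largest such delta is 1/90.

1/90


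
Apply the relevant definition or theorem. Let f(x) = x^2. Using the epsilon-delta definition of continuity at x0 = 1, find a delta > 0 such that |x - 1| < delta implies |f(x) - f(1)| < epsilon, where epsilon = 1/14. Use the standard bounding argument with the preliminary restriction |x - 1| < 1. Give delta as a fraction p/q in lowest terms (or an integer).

Factor: |x^2 - (1)^2| = |x - 1| * |x + 1|.
Impose |x - 1| < 1 first. Then |x + 1| = |(x - 1) + 2*(1)| <= |x - 1| + 2*|1| < 1 + 2 = 3.
So |x^2 - (1)^2| < delta * 3.
We need delta * 3 <= 1/14, i.e. delta <= 1/14/3 = 1/42.
Since 1/42 < 1, this is tighter than 1; take delta = 1/42.
So delta = 1/42 works.

1/42


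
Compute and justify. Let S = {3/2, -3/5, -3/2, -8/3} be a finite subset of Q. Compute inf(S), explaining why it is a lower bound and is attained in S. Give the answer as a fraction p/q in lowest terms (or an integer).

S is finite, so inf(S) = min(S).
Sorted increasing:
-8/3, -3/2, -3/5, 3/2
The extremum is -8/3.
For every x in S, x >= -8/3. And -8/3 is in S, so it is attained.
Therefore inf(S) = -8/3.

-8/3


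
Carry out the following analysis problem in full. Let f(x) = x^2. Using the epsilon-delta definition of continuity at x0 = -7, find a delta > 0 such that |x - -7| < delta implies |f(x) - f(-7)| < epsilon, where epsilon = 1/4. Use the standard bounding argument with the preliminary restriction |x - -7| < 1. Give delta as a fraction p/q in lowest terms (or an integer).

Factor: |x^2 - (-7)^2| = |x - -7| * |x + -7|.
Impose |x - -7| < 1 first. Then |x + -7| = |(x - -7) + 2*(-7)| <= |x - -7| + 2*|-7| < 1 + 14 = 15.
So |x^2 - (-7)^2| < delta * 15.
We need delta * 15 <= 1/4, i.e. delta <= 1/4/15 = 1/60.
Since 1/60 < 1, this is tighter than 1; take delta = 1/60.
So delta = 1/60 works.

1/60


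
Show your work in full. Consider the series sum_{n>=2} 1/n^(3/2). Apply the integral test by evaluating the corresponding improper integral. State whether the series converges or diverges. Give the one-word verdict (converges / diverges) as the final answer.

Let f(x) = x^(-3/2). Then f is positive, continuous, and decreasing on [2, infinity), so the integral test applies.
Compute the improper integral int_{2}^infinity f(x) dx:
  antiderivative F(x) = -2/sqrt(x).
  As x -> infinity, F(x) -> 0 (since p = 3/2 > 1).
  So int = F(infinity) - F(2) = 0 - (-sqrt(2)) = sqrt(2).
  Finite, so by the integral test, the series converges.

converges


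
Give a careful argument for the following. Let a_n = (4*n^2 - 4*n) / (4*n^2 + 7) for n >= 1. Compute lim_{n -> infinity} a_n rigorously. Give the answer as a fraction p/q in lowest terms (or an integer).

Divide numerator and denominator by n^2, the highest power:
numerator / n^2 = 4 - 4/n
denominator / n^2 = 4 + 7/n^2
As n -> infinity, all terms of the form c/n^k (k >= 1) tend to 0.
So numerator / n^2 -> 4 and denominator / n^2 -> 4.
Therefore lim a_n = 1.

1


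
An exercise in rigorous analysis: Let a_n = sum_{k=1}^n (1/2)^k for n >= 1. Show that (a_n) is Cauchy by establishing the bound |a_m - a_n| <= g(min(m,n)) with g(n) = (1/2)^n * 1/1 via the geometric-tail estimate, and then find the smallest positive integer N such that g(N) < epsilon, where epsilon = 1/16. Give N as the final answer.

For m > n >= 1: |a_m - a_n| = sum_{k=n+1}^m (1/2)^k < sum_{k=n+1}^infinity (1/2)^k = (1/2)^(n+1) / (1 - 1/2) = (1/2)^n * (1/2) * (2/1) = (1/2)^n * 1/1.
So g(n) = (1/2)^n / 1. Since g(n) -> 0, (a_n) is Cauchy.
Now solve g(N) < 1/16: (1/2)^N / 1 < 1/16 <=> 2^N > 1 / (1 * 1/16) = 16.
Check powers of 2: 2^4 = 16 <= 16, 2^5 = 32 > 16.
So the smallest such N is 5. Check: g(5) = 1/(1 * 32) = 1/32 < 1/16.

5


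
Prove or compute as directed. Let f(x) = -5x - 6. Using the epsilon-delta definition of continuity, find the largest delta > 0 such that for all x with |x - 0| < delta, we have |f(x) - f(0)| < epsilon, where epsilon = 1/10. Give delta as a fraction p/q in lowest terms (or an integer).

We compute f(0) = -5*(0) - 6 = -6.
|f(x) - f(0)| = |-5x - 6 - (-6)| = |-5(x - 0)| = 5|x - 0|.
We need 5|x - 0| < 1/10, i.e. |x - 0| < 1/10 / 5 = 1/50.
So any delta <= 1/50 works. Conversely, if delta > 1/50, then x = 0 + 1/50 satisfies |x - 0| = 1/50 < delta but |f(x) - f(0)| = 5 * 1/50 = 1/10, which is not < 1/10; so no larger delta works.
Hence the largest such delta is 1/50.

1/50


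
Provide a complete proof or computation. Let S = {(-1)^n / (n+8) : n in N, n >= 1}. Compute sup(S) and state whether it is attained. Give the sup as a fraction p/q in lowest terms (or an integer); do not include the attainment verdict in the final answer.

Analysis:
- Values: -1/9, 1/10, -1/11, 1/12, -1/13, ...
- Positive terms (even n): 1/(2+8), 1/(4+8), ... decreasing -> max = 1/10 (n=2).
- Negative terms (odd n): -1/(1+8), -1/(3+8), ... increasing -> min = -1/9 (n=1).
- So sup = 1/10 (attained at n=2); inf = -1/9 (attained at n=1).
Conclusion: sup(S) = 1/10, attained in S.

1/10


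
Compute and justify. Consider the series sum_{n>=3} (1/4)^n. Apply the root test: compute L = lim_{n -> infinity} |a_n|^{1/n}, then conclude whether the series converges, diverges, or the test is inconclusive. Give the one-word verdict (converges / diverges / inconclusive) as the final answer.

Let a_n denote the general term. Form |a_n|^(1/n) and simplify:
|a_n|^(1/n) = 1/4
Take the limit as n -> infinity: L = 1/4.
Since L = 1/4 < 1, the root test implies convergence.

converges


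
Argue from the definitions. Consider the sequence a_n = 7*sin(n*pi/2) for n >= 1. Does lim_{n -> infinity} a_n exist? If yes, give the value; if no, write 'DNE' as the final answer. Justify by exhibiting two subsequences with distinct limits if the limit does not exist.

Examine the behaviour of a_n along subsequences.
a_{4k+1} = 7*sin(pi/2 + 2k*pi) = 7 -> 7. a_{4k+3} = 7*sin(3pi/2 + 2k*pi) = -7 -> -7.
Since these two subsequential limits are 7 and -7, distinct, the full sequence cannot converge (a convergent sequence has all subsequences tending to the same limit). So lim a_n does not exist.

DNE


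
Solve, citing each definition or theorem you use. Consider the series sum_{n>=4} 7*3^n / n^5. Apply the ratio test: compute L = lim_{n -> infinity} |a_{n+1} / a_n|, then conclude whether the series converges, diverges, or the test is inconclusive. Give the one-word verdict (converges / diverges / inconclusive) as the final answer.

Let a_n denote the general term. Form the ratio a_{n+1}/a_n and simplify:
a_{n+1}/a_n = 3*n^5/(n + 1)^5
Take the limit as n -> infinity: L = 3.
Since L = 3 > 1 (or L = infinity), the ratio test implies the series diverges.

diverges


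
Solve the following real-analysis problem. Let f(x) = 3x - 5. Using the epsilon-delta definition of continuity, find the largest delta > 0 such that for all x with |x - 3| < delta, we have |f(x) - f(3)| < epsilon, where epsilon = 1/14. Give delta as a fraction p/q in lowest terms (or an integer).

We compute f(3) = 3*(3) - 5 = 4.
|f(x) - f(3)| = |3x - 5 - (4)| = |3(x - 3)| = 3|x - 3|.
We need 3|x - 3| < 1/14, i.e. |x - 3| < 1/14 / 3 = 1/42.
So any delta <= 1/42 works. Conversely, if delta > 1/42, then x = 3 + 1/42 satisfies |x - 3| = 1/42 < delta but |f(x) - f(3)| = 3 * 1/42 = 1/14, which is not < 1/14; so no larger delta works.
Hence the largest such delta is 1/42.

1/42


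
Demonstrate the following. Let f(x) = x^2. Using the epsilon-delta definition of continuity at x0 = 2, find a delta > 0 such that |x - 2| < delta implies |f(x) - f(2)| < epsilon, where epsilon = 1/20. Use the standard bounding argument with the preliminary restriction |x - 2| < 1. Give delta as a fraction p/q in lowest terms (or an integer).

Factor: |x^2 - (2)^2| = |x - 2| * |x + 2|.
Impose |x - 2| < 1 first. Then |x + 2| = |(x - 2) + 2*(2)| <= |x - 2| + 2*|2| < 1 + 4 = 5.
So |x^2 - (2)^2| < delta * 5.
We need delta * 5 <= 1/20, i.e. delta <= 1/20/5 = 1/100.
Since 1/100 < 1, this is tighter than 1; take delta = 1/100.
So delta = 1/100 works.

1/100


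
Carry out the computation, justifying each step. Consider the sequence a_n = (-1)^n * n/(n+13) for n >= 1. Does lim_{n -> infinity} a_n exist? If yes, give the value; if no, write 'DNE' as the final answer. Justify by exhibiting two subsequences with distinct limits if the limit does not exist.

Examine the behaviour of a_n along subsequences.
a_{2k} = 2k/(2k+13) -> 1. a_{2k+1} = -(2k+1)/(2k+14) -> -1.
Since these two subsequential limits are 1 and -1, distinct, the full sequence cannot converge (a convergent sequence has all subsequences tending to the same limit). So lim a_n does not exist.

DNE


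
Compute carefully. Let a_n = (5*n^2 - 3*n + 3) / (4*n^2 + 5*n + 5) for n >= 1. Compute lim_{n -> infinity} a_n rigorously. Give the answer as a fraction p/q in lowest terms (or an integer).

Divide numerator and denominator by n^2, the highest power:
numerator / n^2 = 5 - 3/n + 3/n^2
denominator / n^2 = 4 + 5/n + 5/n^2
As n -> infinity, all terms of the form c/n^k (k >= 1) tend to 0.
So numerator / n^2 -> 5 and denominator / n^2 -> 4.
Therefore lim a_n = 5/4.

5/4


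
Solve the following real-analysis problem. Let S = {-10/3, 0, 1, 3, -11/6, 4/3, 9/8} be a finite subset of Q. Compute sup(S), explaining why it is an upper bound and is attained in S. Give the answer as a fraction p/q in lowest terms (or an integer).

S is finite, so sup(S) = max(S).
Sorted decreasing:
3, 4/3, 9/8, 1, 0, -11/6, -10/3
The extremum is 3.
For every x in S, x <= 3. And 3 is in S, so it is attained.
Therefore sup(S) = 3.

3


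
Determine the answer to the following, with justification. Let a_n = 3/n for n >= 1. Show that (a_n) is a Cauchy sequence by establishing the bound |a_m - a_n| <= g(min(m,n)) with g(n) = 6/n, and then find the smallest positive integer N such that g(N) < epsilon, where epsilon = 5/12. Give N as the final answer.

For any m, n >= 1, by the triangle inequality:
|a_m - a_n| = |3/m - 3/n| <= 3*1/m + 3*1/n <= 6/min(m,n).
So g(n) = 6/n bounds the Cauchy difference. Since g(n) -> 0, (a_n) is Cauchy.
Now solve g(N) < 5/12: 6/N < 5/12 <=> N > 6 / (5/12) = 72/5.
The smallest integer strictly greater than 72/5 is N = 15.
Check: g(15) = 6/15 = 2/5 < 5/12; g(14) = 3/7 >= 5/12. So N = 15.

15


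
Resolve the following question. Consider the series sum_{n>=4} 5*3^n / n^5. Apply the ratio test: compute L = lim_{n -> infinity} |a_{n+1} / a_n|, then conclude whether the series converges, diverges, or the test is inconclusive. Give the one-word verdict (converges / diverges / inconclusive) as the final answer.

Let a_n denote the general term. Form the ratio a_{n+1}/a_n and simplify:
a_{n+1}/a_n = 3*n^5/(n + 1)^5
Take the limit as n -> infinity: L = 3.
Since L = 3 > 1 (or L = infinity), the ratio test implies the series diverges.

diverges


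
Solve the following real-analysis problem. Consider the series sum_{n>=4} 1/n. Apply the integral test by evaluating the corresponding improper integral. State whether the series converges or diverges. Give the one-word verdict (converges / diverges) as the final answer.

Let f(x) = 1/x. Then f is positive, continuous, and decreasing on [4, infinity), so the integral test applies.
Compute the improper integral int_{4}^infinity f(x) dx:
  antiderivative F(x) = log(x).
  As x -> infinity, log(x) -> infinity.
  So int = infinity - log(4) = infinity. By the integral test, the series diverges.

diverges


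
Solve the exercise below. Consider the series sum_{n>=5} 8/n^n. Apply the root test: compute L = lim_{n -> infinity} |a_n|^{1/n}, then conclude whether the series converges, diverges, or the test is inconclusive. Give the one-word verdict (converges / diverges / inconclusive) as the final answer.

Let a_n denote the general term. Form |a_n|^(1/n) and simplify:
|a_n|^(1/n) = 2^(3/n)/n
Take the limit as n -> infinity: L = 0.
Since L = 0 < 1, the root test implies convergence.

converges


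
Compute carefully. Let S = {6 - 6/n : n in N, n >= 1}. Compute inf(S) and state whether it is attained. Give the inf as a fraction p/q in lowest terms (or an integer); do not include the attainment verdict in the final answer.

Analysis:
- Values: 0, 3, 4, 9/2, ... strictly increasing.
- Minimum is 0 (n=1); inf = 0 (attained).
- 6 - 6/n -> 6 from below; sup = 6, not attained.
Conclusion: inf(S) = 0, attained in S.

0


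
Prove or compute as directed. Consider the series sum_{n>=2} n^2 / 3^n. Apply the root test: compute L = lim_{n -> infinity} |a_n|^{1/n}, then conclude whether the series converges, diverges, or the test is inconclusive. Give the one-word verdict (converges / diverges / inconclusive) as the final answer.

Let a_n denote the general term. Form |a_n|^(1/n) and simplify:
|a_n|^(1/n) = n^(2/n)/3
Take the limit as n -> infinity: L = 1/3.
Since L = 1/3 < 1, the root test implies convergence.

converges


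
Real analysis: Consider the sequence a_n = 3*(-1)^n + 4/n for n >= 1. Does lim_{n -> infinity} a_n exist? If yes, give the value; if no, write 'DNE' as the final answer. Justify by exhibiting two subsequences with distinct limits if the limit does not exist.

Examine the behaviour of a_n along subsequences.
a_{2k} = 3 + 4/(2k) -> 3. a_{2k+1} = -3 + 4/(2k+1) -> -3.
Since these two subsequential limits are 3 and -3, distinct, the full sequence cannot converge (a convergent sequence has all subsequences tending to the same limit). So lim a_n does not exist.

DNE


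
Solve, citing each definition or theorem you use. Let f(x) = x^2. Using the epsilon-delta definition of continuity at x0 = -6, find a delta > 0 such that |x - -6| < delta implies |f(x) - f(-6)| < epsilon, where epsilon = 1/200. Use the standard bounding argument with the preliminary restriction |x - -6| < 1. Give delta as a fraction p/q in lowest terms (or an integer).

Factor: |x^2 - (-6)^2| = |x - -6| * |x + -6|.
Impose |x - -6| < 1 first. Then |x + -6| = |(x - -6) + 2*(-6)| <= |x - -6| + 2*|-6| < 1 + 12 = 13.
So |x^2 - (-6)^2| < delta * 13.
We need delta * 13 <= 1/200, i.e. delta <= 1/200/13 = 1/2600.
Since 1/2600 < 1, this is tighter than 1; take delta = 1/2600.
So delta = 1/2600 works.

1/2600


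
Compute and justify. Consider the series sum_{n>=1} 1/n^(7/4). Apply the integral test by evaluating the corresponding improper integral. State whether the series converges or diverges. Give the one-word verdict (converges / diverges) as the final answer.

Let f(x) = x^(-7/4). Then f is positive, continuous, and decreasing on [1, infinity), so the integral test applies.
Compute the improper integral int_{1}^infinity f(x) dx:
  antiderivative F(x) = -4/(3*x^(3/4)).
  As x -> infinity, F(x) -> 0 (since p = 7/4 > 1).
  So int = F(infinity) - F(1) = 0 - (-4/3) = 4/3.
  Finite, so by the integral test, the series converges.

converges


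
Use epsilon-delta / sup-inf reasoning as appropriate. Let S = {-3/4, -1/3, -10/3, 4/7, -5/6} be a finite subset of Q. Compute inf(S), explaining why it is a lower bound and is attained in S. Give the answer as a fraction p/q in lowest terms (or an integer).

S is finite, so inf(S) = min(S).
Sorted increasing:
-10/3, -5/6, -3/4, -1/3, 4/7
The extremum is -10/3.
For every x in S, x >= -10/3. And -10/3 is in S, so it is attained.
Therefore inf(S) = -10/3.

-10/3


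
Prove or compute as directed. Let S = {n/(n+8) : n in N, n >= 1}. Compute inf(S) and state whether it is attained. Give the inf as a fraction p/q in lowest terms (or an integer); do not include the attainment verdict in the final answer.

Analysis:
- Values: 1/9, 1/5, 3/11, 1/3, ... strictly increasing.
- Minimum is 1/9 (n=1); inf = 1/9 (attained).
- n/(n+8) = 1 - 8/(n+8) -> 1 from below as n -> infinity, and never equals 1.
- So sup = 1 (not attained).
Conclusion: inf(S) = 1/9, attained in S.

1/9
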